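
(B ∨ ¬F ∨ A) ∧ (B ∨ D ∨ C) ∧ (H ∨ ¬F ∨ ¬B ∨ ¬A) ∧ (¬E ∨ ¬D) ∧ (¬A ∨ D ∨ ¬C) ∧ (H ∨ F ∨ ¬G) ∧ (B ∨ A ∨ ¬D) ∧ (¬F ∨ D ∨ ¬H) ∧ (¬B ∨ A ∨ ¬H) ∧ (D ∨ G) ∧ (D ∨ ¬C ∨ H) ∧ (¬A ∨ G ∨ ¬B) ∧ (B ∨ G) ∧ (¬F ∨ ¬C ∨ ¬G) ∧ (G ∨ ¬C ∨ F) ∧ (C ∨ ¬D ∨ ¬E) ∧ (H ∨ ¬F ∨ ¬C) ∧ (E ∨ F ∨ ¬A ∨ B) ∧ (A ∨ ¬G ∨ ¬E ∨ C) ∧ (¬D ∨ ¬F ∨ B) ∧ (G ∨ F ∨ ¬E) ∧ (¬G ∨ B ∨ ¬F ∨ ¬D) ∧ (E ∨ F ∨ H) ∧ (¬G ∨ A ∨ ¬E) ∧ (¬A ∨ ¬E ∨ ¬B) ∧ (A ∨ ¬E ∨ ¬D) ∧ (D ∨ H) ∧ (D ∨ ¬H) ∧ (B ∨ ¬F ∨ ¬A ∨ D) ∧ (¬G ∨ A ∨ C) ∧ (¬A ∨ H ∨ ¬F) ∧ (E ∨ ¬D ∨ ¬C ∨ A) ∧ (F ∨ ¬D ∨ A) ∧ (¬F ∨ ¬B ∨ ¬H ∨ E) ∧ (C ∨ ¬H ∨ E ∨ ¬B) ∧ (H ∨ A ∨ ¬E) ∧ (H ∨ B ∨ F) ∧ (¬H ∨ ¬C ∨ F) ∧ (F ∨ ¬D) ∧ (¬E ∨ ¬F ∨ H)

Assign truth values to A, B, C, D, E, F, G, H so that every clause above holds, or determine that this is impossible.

Branch on E: set E = False.
Branch on D: set D = True.
(F) alone gives F = True.
(B) alone gives B = True.
(¬H) alone gives H = False.
(¬A) alone gives A = False.
(¬C) alone gives C = False.
(¬G) alone gives G = False.
Every clause now holds.

A=False, B=True, C=False, D=True, E=False, F=True, G=False, H=False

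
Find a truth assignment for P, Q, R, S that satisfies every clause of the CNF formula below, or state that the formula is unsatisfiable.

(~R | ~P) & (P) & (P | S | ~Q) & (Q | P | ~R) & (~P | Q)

Unit clause (P) forces P = 1.
Unit clause (~R) forces R = 0.
Unit clause (Q) forces Q = 1.
Every clause is now satisfied; S is unconstrained.

P=1, Q=1, R=0, S=1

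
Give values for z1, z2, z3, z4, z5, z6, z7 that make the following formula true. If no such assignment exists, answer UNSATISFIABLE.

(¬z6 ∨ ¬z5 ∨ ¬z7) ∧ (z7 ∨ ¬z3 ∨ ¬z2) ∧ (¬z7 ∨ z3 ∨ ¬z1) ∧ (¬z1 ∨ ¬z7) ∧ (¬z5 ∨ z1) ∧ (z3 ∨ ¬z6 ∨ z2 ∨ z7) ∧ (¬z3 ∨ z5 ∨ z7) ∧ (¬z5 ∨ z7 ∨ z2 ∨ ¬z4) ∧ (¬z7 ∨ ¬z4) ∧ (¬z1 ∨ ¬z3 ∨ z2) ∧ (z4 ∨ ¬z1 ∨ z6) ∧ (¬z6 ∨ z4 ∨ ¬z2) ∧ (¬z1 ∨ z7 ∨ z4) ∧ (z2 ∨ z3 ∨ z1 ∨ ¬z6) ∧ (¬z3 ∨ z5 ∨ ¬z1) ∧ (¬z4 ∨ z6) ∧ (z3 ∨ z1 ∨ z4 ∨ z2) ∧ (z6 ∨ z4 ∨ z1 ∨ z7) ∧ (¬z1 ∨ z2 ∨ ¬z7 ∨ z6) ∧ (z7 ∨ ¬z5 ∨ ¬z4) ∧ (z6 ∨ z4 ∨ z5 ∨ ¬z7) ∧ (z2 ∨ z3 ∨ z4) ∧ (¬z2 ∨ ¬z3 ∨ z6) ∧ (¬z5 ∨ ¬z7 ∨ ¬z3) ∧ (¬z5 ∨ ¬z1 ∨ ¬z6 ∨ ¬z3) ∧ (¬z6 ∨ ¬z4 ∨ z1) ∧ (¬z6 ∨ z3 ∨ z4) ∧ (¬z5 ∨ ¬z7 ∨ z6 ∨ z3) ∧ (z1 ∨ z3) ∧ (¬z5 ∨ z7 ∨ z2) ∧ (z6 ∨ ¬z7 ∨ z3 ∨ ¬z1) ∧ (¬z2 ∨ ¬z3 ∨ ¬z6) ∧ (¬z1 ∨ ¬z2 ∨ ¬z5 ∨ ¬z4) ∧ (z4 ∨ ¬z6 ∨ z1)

z1=True,  z2=True,  z3=False,  z4=True,  z5=False,  z6=True,  z7=False

Suppose z1 = True.
The clause (¬z7) is unit, so z7 = False.
The clause (z4) is unit, so z4 = True.
The clause (z6) is unit, so z6 = True.
The clause (¬z5) is unit, so z5 = False.
The clause (¬z3) is unit, so z3 = False.
The clause (z2) is unit, so z2 = True.
All clauses are satisfied.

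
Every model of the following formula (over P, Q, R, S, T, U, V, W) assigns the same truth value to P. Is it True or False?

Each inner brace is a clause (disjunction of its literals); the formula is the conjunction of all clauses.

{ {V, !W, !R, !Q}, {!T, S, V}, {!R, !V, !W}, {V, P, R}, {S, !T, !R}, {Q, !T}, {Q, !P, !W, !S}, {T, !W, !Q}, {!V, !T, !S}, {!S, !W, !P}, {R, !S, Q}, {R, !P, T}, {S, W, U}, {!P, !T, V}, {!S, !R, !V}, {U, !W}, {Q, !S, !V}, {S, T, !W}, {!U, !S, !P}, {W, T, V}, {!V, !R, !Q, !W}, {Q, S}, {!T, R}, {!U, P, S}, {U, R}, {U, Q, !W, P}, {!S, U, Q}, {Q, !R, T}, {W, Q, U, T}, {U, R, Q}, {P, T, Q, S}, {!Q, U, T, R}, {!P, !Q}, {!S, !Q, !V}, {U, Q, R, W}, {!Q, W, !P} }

Suppose P = true.
From the singleton clause (!Q), Q = false.
From the singleton clause (!T), T = false.
From the singleton clause (R), R = true.
But (!R) is also a unit clause — contradiction.
So every satisfying assignment has P = False.

False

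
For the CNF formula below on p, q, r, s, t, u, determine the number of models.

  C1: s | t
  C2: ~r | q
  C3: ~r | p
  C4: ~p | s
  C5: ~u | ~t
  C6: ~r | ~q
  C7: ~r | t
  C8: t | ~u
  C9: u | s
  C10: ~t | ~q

6

There are 2^6 = 64 truth assignments over (p, q, r, s, t, u).
Split on s. With s = 1, the clauses containing s are satisfied and ~s drops from the rest; 6 of the 2^5 = 32 assignments to the other variables satisfy what remains.
With s = 0, by the same count on the reduced clause set, 0 assignments work.
(One model: p=F, q=F, r=F, s=T, t=F, u=F.)
Total: 6 + 0 = 6.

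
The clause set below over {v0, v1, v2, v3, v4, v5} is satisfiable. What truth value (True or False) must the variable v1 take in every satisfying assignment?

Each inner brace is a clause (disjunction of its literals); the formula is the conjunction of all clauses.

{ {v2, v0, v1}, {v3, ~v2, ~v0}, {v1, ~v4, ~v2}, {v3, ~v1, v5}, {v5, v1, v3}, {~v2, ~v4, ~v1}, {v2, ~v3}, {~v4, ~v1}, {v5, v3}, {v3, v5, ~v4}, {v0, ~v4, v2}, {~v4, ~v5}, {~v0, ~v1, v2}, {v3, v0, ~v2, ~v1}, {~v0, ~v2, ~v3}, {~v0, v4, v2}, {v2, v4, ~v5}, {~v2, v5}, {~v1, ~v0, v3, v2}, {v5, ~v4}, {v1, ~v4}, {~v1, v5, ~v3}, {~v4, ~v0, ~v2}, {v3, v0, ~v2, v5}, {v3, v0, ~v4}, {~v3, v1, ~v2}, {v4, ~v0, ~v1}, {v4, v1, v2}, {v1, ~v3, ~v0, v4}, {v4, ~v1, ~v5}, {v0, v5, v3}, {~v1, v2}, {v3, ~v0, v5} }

Suppose v1 = 1.
Unit clause (~v4) forces v4 = 0.
Unit clause (~v0) forces v0 = 0.
Unit clause (~v5) forces v5 = 0.
Unit clause (v3) forces v3 = 1.
Now (~v3) is unsatisfied and unit — conflict.
So every satisfying assignment has v1 = False.

False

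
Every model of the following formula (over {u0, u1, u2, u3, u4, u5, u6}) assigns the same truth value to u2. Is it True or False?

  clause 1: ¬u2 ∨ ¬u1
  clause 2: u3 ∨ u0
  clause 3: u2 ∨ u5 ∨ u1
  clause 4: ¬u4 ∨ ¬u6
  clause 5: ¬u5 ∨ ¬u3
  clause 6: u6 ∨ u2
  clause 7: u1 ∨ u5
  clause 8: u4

True

Suppose u2 = False.
Unit clause (u6) forces u6 = True.
Unit clause (¬u4) forces u4 = False.
But (u4) is also a unit clause — contradiction.
So every satisfying assignment has u2 = True.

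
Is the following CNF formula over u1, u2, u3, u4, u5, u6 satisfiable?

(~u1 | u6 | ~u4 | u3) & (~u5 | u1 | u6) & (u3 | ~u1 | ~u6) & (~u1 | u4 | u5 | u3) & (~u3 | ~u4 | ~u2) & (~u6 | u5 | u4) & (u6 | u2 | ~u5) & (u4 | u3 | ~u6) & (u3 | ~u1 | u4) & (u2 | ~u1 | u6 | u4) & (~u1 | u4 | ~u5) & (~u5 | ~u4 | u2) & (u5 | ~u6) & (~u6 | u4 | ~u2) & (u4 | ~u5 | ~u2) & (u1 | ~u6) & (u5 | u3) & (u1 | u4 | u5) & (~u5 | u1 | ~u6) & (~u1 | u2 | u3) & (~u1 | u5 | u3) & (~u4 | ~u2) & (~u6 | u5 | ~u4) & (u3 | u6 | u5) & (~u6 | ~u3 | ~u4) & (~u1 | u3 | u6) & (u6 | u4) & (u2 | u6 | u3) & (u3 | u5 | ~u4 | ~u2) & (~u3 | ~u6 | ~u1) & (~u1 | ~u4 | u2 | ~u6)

Branch on u5: set u5 = 0.
The clause (~u6) is unit, so u6 = 0.
The clause (u3) is unit, so u3 = 1.
The clause (u4) is unit, so u4 = 1.
The clause (~u2) is unit, so u2 = 0.
No clause remains; u1 is free.
A satisfying assignment: u1: 1, u2: 0, u3: 1, u4: 1, u5: 0, u6: 0.

Yes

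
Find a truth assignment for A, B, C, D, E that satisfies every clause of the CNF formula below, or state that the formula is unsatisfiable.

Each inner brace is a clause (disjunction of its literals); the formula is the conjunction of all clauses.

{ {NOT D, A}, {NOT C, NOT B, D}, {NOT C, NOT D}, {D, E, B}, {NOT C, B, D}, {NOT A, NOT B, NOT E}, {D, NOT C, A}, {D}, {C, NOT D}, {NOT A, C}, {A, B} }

From the singleton clause (D), D = true.
From the singleton clause (A), A = true.
From the singleton clause (NOT C), C = false.
But (C) is also a unit clause — contradiction.

UNSATISFIABLE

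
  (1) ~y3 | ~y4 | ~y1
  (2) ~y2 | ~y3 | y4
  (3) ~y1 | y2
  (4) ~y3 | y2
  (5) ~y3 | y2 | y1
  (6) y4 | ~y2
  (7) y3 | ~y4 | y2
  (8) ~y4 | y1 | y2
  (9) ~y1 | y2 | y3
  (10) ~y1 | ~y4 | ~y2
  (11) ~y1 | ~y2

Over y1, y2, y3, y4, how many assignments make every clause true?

3

There are 2^4 = 16 truth assignments over (y1, y2, y3, y4).
Check each against the 11 clauses (columns in the order y1, y2, y3, y4):
  F F F F  ✓ satisfies all
  F F F T  ✗ fails (y3 | ~y4 | y2)
  F F T F  ✗ fails (~y3 | y2)
  F F T T  ✗ fails (~y3 | y2)
  F T F F  ✗ fails (y4 | ~y2)
  F T F T  ✓ satisfies all
  F T T F  ✗ fails (~y2 | ~y3 | y4)
  F T T T  ✓ satisfies all
  T F F F  ✗ fails (~y1 | y2)
  T F F T  ✗ fails (~y1 | y2)
  T F T F  ✗ fails (~y1 | y2)
  T F T T  ✗ fails (~y3 | ~y4 | ~y1)
  T T F F  ✗ fails (y4 | ~y2)
  T T F T  ✗ fails (~y1 | ~y4 | ~y2)
  T T T F  ✗ fails (~y2 | ~y3 | y4)
  T T T T  ✗ fails (~y3 | ~y4 | ~y1)
3 of the 16 rows are models.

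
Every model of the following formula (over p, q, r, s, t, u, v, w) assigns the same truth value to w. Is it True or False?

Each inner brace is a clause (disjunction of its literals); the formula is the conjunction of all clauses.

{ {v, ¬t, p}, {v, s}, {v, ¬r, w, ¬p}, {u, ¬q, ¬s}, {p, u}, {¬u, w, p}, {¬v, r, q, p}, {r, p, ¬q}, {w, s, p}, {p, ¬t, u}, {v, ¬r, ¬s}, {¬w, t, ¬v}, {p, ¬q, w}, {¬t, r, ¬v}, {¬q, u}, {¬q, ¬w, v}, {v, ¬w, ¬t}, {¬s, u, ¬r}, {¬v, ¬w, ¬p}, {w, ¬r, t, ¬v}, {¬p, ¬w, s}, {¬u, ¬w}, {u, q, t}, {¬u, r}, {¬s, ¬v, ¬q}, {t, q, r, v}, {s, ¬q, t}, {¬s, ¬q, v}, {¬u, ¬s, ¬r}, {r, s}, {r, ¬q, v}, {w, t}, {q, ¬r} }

False

Suppose w = True.
The clause (¬u) is unit, so u = False.
The clause (p) is unit, so p = True.
The clause (¬q) is unit, so q = False.
The clause (¬v) is unit, so v = False.
The clause (s) is unit, so s = True.
The clause (¬r) is unit, so r = False.
The clause (¬t) is unit, so t = False.
But (t) is also a unit clause — contradiction.
So every satisfying assignment has w = False.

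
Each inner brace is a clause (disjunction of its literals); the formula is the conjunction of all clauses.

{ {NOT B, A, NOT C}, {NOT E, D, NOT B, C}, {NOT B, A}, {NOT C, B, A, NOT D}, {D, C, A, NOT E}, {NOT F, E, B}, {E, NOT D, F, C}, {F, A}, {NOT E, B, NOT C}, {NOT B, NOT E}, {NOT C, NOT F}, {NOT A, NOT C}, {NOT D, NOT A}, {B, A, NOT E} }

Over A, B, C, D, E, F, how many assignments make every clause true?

There are 2^6 = 64 truth assignments over (A, B, C, D, E, F).
Split on B. With B = true, the clauses containing B are satisfied and NOT B drops from the rest; 2 of the 2^5 = 32 assignments to the other variables satisfy what remains.
With B = false, by the same count on the reduced clause set, 3 assignments work.
(One model: A=T, B=F, C=F, D=F, E=F, F=F.)
Total: 2 + 3 = 5.

5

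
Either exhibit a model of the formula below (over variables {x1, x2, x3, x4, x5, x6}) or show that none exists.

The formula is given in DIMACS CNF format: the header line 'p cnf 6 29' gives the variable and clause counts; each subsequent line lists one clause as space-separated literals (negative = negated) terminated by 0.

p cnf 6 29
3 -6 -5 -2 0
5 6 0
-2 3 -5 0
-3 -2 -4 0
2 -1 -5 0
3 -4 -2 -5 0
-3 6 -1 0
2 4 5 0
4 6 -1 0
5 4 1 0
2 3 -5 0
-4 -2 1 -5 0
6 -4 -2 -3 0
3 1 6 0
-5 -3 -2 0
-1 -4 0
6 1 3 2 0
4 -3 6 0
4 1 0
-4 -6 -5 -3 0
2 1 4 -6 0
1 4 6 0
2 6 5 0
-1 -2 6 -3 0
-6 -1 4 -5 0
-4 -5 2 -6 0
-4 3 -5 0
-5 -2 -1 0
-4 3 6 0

Suppose x5 = False.
Unit clause (x6) forces x6 = True.
Suppose x2 = False.
Unit clause (x4) forces x4 = True.
Unit clause (¬x1) forces x1 = False.
Every clause is now satisfied; x3 is unconstrained.

x1 ↦ False, x2 ↦ False, x3 ↦ True, x4 ↦ True, x5 ↦ False, x6 ↦ True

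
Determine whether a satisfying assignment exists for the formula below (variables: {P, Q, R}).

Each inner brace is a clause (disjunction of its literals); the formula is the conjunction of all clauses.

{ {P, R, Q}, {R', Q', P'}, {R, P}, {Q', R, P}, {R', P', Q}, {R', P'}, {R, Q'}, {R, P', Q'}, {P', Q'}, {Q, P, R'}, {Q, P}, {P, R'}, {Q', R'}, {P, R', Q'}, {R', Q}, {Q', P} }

Yes, satisfiable

Suppose R = 0.
From the singleton clause (P), P = 1.
From the singleton clause (Q'), Q = 0.
This assignment satisfies each clause.
A satisfying assignment: P ↦ 1, Q ↦ 0, R ↦ 0.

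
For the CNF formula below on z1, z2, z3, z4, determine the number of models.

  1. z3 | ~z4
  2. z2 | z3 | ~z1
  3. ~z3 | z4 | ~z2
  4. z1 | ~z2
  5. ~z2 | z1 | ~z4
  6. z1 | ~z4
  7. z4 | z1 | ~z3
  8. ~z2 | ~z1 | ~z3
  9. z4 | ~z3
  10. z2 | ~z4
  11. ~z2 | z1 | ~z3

2

There are 2^4 = 16 truth assignments over (z1, z2, z3, z4).
Split on z4. With z4 = 1, the clauses containing z4 are satisfied and ~z4 drops from the rest; 0 of the 2^3 = 8 assignments to the other variables satisfy what remains.
With z4 = 0, by the same count on the reduced clause set, 2 assignments work.
(One model: z1=F, z2=F, z3=F, z4=F.)
Total: 0 + 2 = 2.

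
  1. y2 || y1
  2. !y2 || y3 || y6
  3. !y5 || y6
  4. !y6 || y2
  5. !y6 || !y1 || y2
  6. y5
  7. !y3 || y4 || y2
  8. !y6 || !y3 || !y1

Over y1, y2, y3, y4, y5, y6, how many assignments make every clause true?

6

There are 2^6 = 64 truth assignments over (y1, y2, y3, y4, y5, y6).
Split on y5. With y5 = true, the clauses containing y5 are satisfied and !y5 drops from the rest; 6 of the 2^5 = 32 assignments to the other variables satisfy what remains.
With y5 = false, by the same count on the reduced clause set, 0 assignments work.
Total: 6 + 0 = 6.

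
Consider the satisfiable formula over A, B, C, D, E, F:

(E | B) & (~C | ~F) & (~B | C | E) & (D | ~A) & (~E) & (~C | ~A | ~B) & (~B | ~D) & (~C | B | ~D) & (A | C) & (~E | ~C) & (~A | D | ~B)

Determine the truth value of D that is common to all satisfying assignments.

Suppose D = 1.
(~E) alone gives E = 0.
(B) alone gives B = 1.
That conflicts with the unit clause (~B).
So every satisfying assignment has D = False.

False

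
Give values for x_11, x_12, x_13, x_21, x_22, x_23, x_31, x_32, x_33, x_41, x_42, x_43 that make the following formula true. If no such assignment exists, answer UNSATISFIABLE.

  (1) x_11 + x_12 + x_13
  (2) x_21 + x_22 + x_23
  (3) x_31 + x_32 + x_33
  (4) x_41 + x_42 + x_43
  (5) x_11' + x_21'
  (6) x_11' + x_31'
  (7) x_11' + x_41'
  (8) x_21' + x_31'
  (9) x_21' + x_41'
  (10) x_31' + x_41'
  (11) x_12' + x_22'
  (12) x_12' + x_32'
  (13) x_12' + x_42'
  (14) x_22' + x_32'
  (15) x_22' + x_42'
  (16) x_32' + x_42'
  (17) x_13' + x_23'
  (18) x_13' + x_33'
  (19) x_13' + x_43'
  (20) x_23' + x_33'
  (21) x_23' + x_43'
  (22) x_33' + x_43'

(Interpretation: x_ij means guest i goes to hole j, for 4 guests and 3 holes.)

UNSATISFIABLE

Suppose x_11 = 0.
Suppose x_12 = 1.
(x_22') alone gives x_22 = 0.
(x_32') alone gives x_32 = 0.
(x_42') alone gives x_42 = 0.
Suppose x_21 = 1.
(x_31') alone gives x_31 = 0.
(x_33) alone gives x_33 = 1.
(x_41') alone gives x_41 = 0.
(x_43) alone gives x_43 = 1.
Now (x_43') is unsatisfied and unit — conflict.
Backtrack on x_21: now try x_21 = 0.
(x_23) alone gives x_23 = 1.
(x_13') alone gives x_13 = 0.
(x_33') alone gives x_33 = 0.
(x_31) alone gives x_31 = 1.
(x_41') alone gives x_41 = 0.
(x_43) alone gives x_43 = 1.
Now (x_43') is unsatisfied and unit — conflict.
Neither x_21 = 1 nor x_21 = 0 works.
Backtrack on x_12: now try x_12 = 0.
(x_13) alone gives x_13 = 1.
(x_23') alone gives x_23 = 0.
(x_33') alone gives x_33 = 0.
(x_43') alone gives x_43 = 0.
Suppose x_21 = 1.
(x_31') alone gives x_31 = 0.
(x_32) alone gives x_32 = 1.
(x_41') alone gives x_41 = 0.
(x_42) alone gives x_42 = 1.
Now (x_42') is unsatisfied and unit — conflict.
Backtrack on x_21: now try x_21 = 0.
(x_22) alone gives x_22 = 1.
(x_32') alone gives x_32 = 0.
(x_31) alone gives x_31 = 1.
(x_41') alone gives x_41 = 0.
(x_42) alone gives x_42 = 1.
Now (x_42') is unsatisfied and unit — conflict.
Neither x_21 = 1 nor x_21 = 0 works.
Neither x_12 = 1 nor x_12 = 0 works.
Backtrack on x_11: now try x_11 = 1.
(x_21') alone gives x_21 = 0.
(x_31') alone gives x_31 = 0.
(x_41') alone gives x_41 = 0.
Suppose x_22 = 1.
(x_12') alone gives x_12 = 0.
(x_32') alone gives x_32 = 0.
(x_33) alone gives x_33 = 1.
(x_42') alone gives x_42 = 0.
(x_43) alone gives x_43 = 1.
Now (x_43') is unsatisfied and unit — conflict.
Backtrack on x_22: now try x_22 = 0.
(x_23) alone gives x_23 = 1.
(x_13') alone gives x_13 = 0.
(x_33') alone gives x_33 = 0.
(x_32) alone gives x_32 = 1.
(x_12') alone gives x_12 = 0.
(x_42') alone gives x_42 = 0.
(x_43) alone gives x_43 = 1.
Now (x_43') is unsatisfied and unit — conflict.
Neither x_22 = 1 nor x_22 = 0 works.
Neither x_11 = 1 nor x_11 = 0 works.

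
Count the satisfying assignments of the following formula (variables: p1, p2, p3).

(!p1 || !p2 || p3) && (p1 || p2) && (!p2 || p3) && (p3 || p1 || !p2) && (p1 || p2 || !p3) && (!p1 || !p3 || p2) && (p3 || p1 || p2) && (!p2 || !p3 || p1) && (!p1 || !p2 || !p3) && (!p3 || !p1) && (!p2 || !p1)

1

There are 2^3 = 8 truth assignments over (p1, p2, p3).
Check each against the 11 clauses (columns in the order p1, p2, p3):
  F F F  ✗ fails (p1 || p2)
  F F T  ✗ fails (p1 || p2)
  F T F  ✗ fails (!p2 || p3)
  F T T  ✗ fails (!p2 || !p3 || p1)
  T F F  ✓ satisfies all
  T F T  ✗ fails (!p1 || !p3 || p2)
  T T F  ✗ fails (!p1 || !p2 || p3)
  T T T  ✗ fails (!p1 || !p2 || !p3)
1 of the 8 rows is a model.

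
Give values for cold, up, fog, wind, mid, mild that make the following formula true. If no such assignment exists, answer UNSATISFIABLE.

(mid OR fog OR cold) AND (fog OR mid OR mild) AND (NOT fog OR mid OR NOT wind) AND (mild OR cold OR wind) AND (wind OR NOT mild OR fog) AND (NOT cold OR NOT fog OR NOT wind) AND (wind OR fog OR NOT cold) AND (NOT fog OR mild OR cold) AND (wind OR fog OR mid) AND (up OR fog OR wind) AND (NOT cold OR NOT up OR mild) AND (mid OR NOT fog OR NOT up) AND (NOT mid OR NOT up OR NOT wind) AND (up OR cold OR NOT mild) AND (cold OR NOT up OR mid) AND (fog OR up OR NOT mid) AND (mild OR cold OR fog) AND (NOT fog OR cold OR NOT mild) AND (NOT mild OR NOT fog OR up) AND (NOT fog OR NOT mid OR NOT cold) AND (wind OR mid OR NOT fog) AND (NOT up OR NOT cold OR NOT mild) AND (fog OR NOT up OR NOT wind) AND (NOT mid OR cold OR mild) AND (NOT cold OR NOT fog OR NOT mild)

Case mid = false:
Case fog = false:
The clause (cold) is unit, so cold = true.
The clause (mild) is unit, so mild = true.
The clause (wind) is unit, so wind = true.
The clause (NOT up) is unit, so up = false.
This assignment satisfies each clause.

cold ↦ true, up ↦ false, fog ↦ false, wind ↦ true, mid ↦ false, mild ↦ true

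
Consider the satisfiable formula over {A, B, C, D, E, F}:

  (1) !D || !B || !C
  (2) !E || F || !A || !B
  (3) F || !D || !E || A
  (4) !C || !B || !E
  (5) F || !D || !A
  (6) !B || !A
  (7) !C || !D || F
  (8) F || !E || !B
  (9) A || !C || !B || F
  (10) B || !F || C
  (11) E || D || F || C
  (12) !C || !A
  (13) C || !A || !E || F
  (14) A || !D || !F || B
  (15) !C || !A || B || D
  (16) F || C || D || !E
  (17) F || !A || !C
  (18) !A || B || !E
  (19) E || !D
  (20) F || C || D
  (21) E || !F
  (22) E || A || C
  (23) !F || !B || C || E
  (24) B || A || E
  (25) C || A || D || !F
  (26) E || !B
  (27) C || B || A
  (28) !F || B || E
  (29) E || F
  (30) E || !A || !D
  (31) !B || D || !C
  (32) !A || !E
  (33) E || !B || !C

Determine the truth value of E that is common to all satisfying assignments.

Suppose E = false.
The clause (!D) is unit, so D = false.
The clause (!F) is unit, so F = false.
Now (F) is unsatisfied and unit — conflict.
So every satisfying assignment has E = True.

True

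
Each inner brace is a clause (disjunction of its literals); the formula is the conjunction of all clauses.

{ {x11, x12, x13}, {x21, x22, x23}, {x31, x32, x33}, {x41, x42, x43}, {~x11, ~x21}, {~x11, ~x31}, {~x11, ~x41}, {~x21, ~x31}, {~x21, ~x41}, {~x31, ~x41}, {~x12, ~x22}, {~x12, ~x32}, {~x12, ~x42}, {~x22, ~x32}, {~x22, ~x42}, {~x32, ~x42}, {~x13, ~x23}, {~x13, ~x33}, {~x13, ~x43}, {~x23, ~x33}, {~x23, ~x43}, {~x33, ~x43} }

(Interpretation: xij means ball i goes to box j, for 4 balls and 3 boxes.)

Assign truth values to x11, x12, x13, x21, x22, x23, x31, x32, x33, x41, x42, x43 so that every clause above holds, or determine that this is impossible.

Branch on x11: set x11 = 0.
Branch on x12: set x12 = 1.
From the singleton clause (~x22), x22 = 0.
From the singleton clause (~x32), x32 = 0.
From the singleton clause (~x42), x42 = 0.
Branch on x21: set x21 = 1.
From the singleton clause (~x31), x31 = 0.
From the singleton clause (x33), x33 = 1.
From the singleton clause (~x41), x41 = 0.
From the singleton clause (x43), x43 = 1.
But (~x43) is also a unit clause — contradiction.
That branch fails; take x21 = 0 instead.
From the singleton clause (x23), x23 = 1.
From the singleton clause (~x13), x13 = 0.
From the singleton clause (~x33), x33 = 0.
From the singleton clause (x31), x31 = 1.
From the singleton clause (~x41), x41 = 0.
From the singleton clause (x43), x43 = 1.
But (~x43) is also a unit clause — contradiction.
Neither x21 = 1 nor x21 = 0 works.
That branch fails; take x12 = 0 instead.
From the singleton clause (x13), x13 = 1.
From the singleton clause (~x23), x23 = 0.
From the singleton clause (~x33), x33 = 0.
From the singleton clause (~x43), x43 = 0.
Branch on x21: set x21 = 1.
From the singleton clause (~x31), x31 = 0.
From the singleton clause (x32), x32 = 1.
From the singleton clause (~x41), x41 = 0.
From the singleton clause (x42), x42 = 1.
But (~x42) is also a unit clause — contradiction.
That branch fails; take x21 = 0 instead.
From the singleton clause (x22), x22 = 1.
From the singleton clause (~x32), x32 = 0.
From the singleton clause (x31), x31 = 1.
From the singleton clause (~x41), x41 = 0.
From the singleton clause (x42), x42 = 1.
But (~x42) is also a unit clause — contradiction.
Neither x21 = 1 nor x21 = 0 works.
Neither x12 = 1 nor x12 = 0 works.
That branch fails; take x11 = 1 instead.
From the singleton clause (~x21), x21 = 0.
From the singleton clause (~x31), x31 = 0.
From the singleton clause (~x41), x41 = 0.
Branch on x22: set x22 = 1.
From the singleton clause (~x12), x12 = 0.
From the singleton clause (~x32), x32 = 0.
From the singleton clause (x33), x33 = 1.
From the singleton clause (~x42), x42 = 0.
From the singleton clause (x43), x43 = 1.
But (~x43) is also a unit clause — contradiction.
That branch fails; take x22 = 0 instead.
From the singleton clause (x23), x23 = 1.
From the singleton clause (~x13), x13 = 0.
From the singleton clause (~x33), x33 = 0.
From the singleton clause (x32), x32 = 1.
From the singleton clause (~x12), x12 = 0.
From the singleton clause (~x42), x42 = 0.
From the singleton clause (x43), x43 = 1.
But (~x43) is also a unit clause — contradiction.
Neither x22 = 1 nor x22 = 0 works.
Neither x11 = 1 nor x11 = 0 works.

UNSATISFIABLE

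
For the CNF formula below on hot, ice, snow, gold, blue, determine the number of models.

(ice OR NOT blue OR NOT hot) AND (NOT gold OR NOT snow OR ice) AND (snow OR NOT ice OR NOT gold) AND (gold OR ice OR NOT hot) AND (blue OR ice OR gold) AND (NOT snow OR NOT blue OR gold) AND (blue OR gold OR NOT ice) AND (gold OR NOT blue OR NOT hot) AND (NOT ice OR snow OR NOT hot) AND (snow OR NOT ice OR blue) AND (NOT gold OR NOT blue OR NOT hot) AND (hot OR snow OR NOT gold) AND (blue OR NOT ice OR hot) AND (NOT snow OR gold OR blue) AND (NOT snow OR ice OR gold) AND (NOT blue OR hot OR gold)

3

There are 2^5 = 32 truth assignments over (hot, ice, snow, gold, blue).
Split on gold. With gold = true, the clauses containing gold are satisfied and NOT gold drops from the rest; 3 of the 2^4 = 16 assignments to the other variables satisfy what remains.
With gold = false, by the same count on the reduced clause set, 0 assignments work.
(One model: hot=F, ice=T, snow=T, gold=T, blue=T.)
Total: 3 + 0 = 3.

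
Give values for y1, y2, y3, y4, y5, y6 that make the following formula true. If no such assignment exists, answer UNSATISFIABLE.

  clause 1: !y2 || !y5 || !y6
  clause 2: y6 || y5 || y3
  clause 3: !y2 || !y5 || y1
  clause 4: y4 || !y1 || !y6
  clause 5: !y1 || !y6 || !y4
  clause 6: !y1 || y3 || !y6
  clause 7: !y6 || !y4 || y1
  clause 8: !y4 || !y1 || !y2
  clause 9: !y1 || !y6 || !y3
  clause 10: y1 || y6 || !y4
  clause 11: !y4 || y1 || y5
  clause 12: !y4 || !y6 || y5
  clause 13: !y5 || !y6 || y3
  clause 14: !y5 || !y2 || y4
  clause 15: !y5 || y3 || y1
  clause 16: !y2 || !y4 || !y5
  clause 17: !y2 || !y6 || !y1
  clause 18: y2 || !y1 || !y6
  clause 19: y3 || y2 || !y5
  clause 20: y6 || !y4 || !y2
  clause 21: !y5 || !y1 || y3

y1: true, y2: false, y3: true, y4: true, y5: false, y6: false

Suppose y2 = false.
Suppose y1 = true.
The clause (!y6) is unit, so y6 = false.
Suppose y5 = false.
The clause (y3) is unit, so y3 = true.
No clause remains; y4 is free.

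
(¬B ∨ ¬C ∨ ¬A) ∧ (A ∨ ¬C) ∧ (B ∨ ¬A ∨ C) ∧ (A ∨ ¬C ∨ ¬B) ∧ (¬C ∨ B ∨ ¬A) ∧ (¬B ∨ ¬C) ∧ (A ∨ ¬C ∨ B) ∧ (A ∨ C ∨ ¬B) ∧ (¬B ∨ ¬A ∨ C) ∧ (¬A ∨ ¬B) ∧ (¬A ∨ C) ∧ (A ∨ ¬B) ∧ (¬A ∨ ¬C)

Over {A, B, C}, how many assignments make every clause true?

1

There are 2^3 = 8 truth assignments over (A, B, C).
Check each against the 13 clauses (columns in the order A, B, C):
  F F F  ✓ satisfies all
  F F T  ✗ fails (A ∨ ¬C)
  F T F  ✗ fails (A ∨ C ∨ ¬B)
  F T T  ✗ fails (A ∨ ¬C)
  T F F  ✗ fails (B ∨ ¬A ∨ C)
  T F T  ✗ fails (¬C ∨ B ∨ ¬A)
  T T F  ✗ fails (¬B ∨ ¬A ∨ C)
  T T T  ✗ fails (¬B ∨ ¬C ∨ ¬A)
1 of the 8 rows is a model.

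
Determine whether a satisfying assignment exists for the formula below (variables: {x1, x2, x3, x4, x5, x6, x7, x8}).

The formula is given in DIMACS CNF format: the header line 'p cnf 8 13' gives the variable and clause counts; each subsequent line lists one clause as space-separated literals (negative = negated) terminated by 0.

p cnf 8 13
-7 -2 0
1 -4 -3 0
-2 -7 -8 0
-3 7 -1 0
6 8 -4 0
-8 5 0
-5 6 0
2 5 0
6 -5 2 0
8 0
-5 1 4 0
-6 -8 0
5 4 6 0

The clause (x8) is unit, so x8 = True.
The clause (x5) is unit, so x5 = True.
The clause (x6) is unit, so x6 = True.
That conflicts with the unit clause (¬x6).
No assignment satisfies every clause.

Unsatisfiable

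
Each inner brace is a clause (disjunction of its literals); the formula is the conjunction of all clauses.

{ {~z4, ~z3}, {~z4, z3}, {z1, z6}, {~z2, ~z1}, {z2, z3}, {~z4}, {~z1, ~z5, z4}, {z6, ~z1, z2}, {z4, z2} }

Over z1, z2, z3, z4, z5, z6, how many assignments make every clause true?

4

There are 2^6 = 64 truth assignments over (z1, z2, z3, z4, z5, z6).
Split on z4. With z4 = 1, the clauses containing z4 are satisfied and ~z4 drops from the rest; 0 of the 2^5 = 32 assignments to the other variables satisfy what remains.
With z4 = 0, by the same count on the reduced clause set, 4 assignments work.
Total: 0 + 4 = 4.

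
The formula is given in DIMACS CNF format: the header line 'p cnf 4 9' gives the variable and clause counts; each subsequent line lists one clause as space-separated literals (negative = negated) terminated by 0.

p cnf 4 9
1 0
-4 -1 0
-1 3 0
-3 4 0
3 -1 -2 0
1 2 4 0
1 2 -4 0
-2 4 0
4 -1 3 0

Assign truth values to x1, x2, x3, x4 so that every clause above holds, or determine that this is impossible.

The clause (x1) is unit, so x1 = True.
The clause (¬x4) is unit, so x4 = False.
The clause (x3) is unit, so x3 = True.
That conflicts with the unit clause (¬x3).

UNSATISFIABLE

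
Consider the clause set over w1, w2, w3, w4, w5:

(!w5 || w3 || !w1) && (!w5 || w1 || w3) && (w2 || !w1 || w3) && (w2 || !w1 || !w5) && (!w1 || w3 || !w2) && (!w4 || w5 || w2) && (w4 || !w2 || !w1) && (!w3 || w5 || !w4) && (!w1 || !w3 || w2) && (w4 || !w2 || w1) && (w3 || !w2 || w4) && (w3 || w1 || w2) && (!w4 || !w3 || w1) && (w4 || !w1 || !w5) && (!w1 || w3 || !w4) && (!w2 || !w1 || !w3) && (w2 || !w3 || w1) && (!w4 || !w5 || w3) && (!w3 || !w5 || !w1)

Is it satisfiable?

Branch on w5: set w5 = false.
Branch on w4: set w4 = true.
From the singleton clause (w2), w2 = true.
From the singleton clause (!w3), w3 = false.
From the singleton clause (!w1), w1 = false.
Every clause now holds.
A satisfying assignment: w1: false,  w2: true,  w3: false,  w4: true,  w5: false.

Satisfiable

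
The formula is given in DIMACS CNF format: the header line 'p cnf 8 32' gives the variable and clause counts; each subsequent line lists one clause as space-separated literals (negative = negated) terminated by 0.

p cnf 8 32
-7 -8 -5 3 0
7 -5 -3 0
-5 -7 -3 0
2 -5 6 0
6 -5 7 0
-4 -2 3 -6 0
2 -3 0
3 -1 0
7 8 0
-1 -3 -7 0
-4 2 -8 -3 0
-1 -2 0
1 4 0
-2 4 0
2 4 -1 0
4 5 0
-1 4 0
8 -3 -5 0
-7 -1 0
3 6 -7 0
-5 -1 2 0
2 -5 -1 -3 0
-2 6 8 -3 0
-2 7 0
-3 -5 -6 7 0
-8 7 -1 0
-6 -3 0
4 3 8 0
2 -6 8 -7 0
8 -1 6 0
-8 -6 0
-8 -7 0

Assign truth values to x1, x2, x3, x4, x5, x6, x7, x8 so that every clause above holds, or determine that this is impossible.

Try x2 = False.
(¬x3) alone gives x3 = False.
(¬x1) alone gives x1 = False.
(x4) alone gives x4 = True.
Try x5 = False.
Try x7 = False.
(x8) alone gives x8 = True.
(¬x6) alone gives x6 = False.
This assignment satisfies each clause.

x1=False; x2=False; x3=False; x4=True; x5=False; x6=False; x7=False; x8=True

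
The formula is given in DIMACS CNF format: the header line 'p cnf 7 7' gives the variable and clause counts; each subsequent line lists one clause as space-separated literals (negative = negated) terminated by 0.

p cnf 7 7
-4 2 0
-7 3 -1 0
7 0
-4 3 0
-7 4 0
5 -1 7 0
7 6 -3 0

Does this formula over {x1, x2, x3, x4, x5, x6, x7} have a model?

The clause (x7) is unit, so x7 = True.
The clause (x4) is unit, so x4 = True.
The clause (x2) is unit, so x2 = True.
The clause (x3) is unit, so x3 = True.
All clauses hold; x1, x5, x6 can take either value.
A satisfying assignment: x1=False, x2=True, x3=True, x4=True, x5=False, x6=True, x7=True.

Yes, satisfiable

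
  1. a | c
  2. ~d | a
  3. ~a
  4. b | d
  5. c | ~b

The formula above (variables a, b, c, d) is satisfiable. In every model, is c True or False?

True

Suppose c = 0.
From the singleton clause (a), a = 1.
But (~a) is also a unit clause — contradiction.
So every satisfying assignment has c = True.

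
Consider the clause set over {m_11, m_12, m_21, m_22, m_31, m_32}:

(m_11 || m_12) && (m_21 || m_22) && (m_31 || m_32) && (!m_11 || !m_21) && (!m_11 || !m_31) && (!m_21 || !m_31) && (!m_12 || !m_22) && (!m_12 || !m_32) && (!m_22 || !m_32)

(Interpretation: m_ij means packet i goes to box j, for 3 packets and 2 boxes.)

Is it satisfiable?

No, unsatisfiable

Branch on m_11: set m_11 = true.
(!m_21) alone gives m_21 = false.
(m_22) alone gives m_22 = true.
(!m_31) alone gives m_31 = false.
(m_32) alone gives m_32 = true.
But (!m_32) is also a unit clause — contradiction.
Undo m_11 and try m_11 = false.
(m_12) alone gives m_12 = true.
(!m_22) alone gives m_22 = false.
(m_21) alone gives m_21 = true.
(!m_31) alone gives m_31 = false.
(m_32) alone gives m_32 = true.
But (!m_32) is also a unit clause — contradiction.
Either choice for m_11 ends in contradiction.
No assignment satisfies every clause.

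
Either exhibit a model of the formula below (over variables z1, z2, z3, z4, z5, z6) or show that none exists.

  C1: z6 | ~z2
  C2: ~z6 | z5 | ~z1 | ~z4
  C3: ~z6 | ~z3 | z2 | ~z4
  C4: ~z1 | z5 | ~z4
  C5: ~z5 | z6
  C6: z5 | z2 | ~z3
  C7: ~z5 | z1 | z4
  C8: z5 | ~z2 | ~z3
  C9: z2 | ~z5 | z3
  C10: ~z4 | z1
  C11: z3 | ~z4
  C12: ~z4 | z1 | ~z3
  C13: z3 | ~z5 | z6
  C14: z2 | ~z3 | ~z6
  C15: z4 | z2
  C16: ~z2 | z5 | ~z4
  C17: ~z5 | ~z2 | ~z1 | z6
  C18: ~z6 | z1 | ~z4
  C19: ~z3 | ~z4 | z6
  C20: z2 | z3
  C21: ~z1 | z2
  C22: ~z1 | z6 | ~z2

Try z6 = 1.
Try z4 = 0.
From the singleton clause (z2), z2 = 1.
Try z5 = 0.
From the singleton clause (~z3), z3 = 0.
No clause remains; z1 is free.

z1: 0; z2: 1; z3: 0; z4: 0; z5: 0; z6: 1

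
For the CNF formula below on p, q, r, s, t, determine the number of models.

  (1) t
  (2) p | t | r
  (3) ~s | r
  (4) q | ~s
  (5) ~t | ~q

4

There are 2^5 = 32 truth assignments over (p, q, r, s, t).
Split on p. With p = 1, the clauses containing p are satisfied and ~p drops from the rest; 2 of the 2^4 = 16 assignments to the other variables satisfy what remains.
With p = 0, by the same count on the reduced clause set, 2 assignments work.
(One model: p=F, q=F, r=F, s=F, t=T.)
Total: 2 + 2 = 4.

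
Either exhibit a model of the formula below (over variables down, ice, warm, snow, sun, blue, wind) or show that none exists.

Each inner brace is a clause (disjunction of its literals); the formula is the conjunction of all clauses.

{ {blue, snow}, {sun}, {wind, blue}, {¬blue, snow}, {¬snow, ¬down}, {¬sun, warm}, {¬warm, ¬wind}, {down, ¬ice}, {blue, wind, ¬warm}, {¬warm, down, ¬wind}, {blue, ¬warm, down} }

down: False,  ice: False,  warm: True,  snow: True,  sun: True,  blue: True,  wind: False

The clause (sun) is unit, so sun = True.
The clause (warm) is unit, so warm = True.
The clause (¬wind) is unit, so wind = False.
The clause (blue) is unit, so blue = True.
The clause (snow) is unit, so snow = True.
The clause (¬down) is unit, so down = False.
The clause (¬ice) is unit, so ice = False.
This assignment satisfies each clause.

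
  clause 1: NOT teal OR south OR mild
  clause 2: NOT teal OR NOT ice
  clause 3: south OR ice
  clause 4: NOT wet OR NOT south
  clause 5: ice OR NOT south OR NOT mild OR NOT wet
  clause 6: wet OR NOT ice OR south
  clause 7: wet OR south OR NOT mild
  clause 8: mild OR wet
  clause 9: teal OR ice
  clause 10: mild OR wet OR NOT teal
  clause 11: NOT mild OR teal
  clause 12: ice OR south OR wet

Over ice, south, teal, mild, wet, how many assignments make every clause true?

There are 2^5 = 32 truth assignments over (ice, south, teal, mild, wet).
Split on south. With south = true, the clauses containing south are satisfied and NOT south drops from the rest; 1 of the 2^4 = 16 assignments to the other variables satisfy what remains.
With south = false, by the same count on the reduced clause set, 1 assignment works.
(One model: ice=F, south=T, teal=T, mild=T, wet=F.)
Total: 1 + 1 = 2.

2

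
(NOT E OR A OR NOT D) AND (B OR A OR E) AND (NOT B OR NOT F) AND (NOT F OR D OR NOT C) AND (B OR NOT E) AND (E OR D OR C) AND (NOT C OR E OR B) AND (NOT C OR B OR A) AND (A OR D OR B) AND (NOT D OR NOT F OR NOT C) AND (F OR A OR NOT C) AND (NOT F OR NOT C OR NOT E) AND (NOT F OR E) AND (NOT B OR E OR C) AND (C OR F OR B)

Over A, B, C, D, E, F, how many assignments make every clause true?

There are 2^6 = 64 truth assignments over (A, B, C, D, E, F).
Split on C. With C = true, the clauses containing C are satisfied and NOT C drops from the rest; 4 of the 2^5 = 32 assignments to the other variables satisfy what remains.
With C = false, by the same count on the reduced clause set, 3 assignments work.
(One model: A=F, B=T, C=F, D=F, E=T, F=F.)
Total: 4 + 3 = 7.

7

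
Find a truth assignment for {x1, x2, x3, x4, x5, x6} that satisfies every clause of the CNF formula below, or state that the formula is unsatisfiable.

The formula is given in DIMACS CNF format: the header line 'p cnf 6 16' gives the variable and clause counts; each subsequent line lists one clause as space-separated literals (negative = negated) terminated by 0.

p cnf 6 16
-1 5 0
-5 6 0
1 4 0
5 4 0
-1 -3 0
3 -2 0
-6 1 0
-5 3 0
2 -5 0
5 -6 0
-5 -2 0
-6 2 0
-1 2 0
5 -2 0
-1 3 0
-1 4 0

x1: False, x2: False, x3: False, x4: True, x5: False, x6: False

Try x1 = False.
Unit clause (x4) forces x4 = True.
Unit clause (¬x6) forces x6 = False.
Unit clause (¬x5) forces x5 = False.
Unit clause (¬x2) forces x2 = False.
All clauses hold; x3 can take either value.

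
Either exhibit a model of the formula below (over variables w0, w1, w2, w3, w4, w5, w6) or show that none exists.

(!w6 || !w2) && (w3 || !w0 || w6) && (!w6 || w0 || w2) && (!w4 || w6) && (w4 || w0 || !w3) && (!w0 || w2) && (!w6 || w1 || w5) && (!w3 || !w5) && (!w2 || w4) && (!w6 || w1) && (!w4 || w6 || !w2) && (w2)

UNSATISFIABLE

(w2) alone gives w2 = true.
(!w6) alone gives w6 = false.
(!w4) alone gives w4 = false.
Now (w4) is unsatisfied and unit — conflict.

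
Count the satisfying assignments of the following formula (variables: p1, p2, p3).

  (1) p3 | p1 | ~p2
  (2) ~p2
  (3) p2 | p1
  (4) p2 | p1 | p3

2

There are 2^3 = 8 truth assignments over (p1, p2, p3).
Check each against the 4 clauses (columns in the order p1, p2, p3):
  F F F  ✗ fails (p2 | p1)
  F F T  ✗ fails (p2 | p1)
  F T F  ✗ fails (p3 | p1 | ~p2)
  F T T  ✗ fails (~p2)
  T F F  ✓ satisfies all
  T F T  ✓ satisfies all
  T T F  ✗ fails (~p2)
  T T T  ✗ fails (~p2)
2 of the 8 rows are models.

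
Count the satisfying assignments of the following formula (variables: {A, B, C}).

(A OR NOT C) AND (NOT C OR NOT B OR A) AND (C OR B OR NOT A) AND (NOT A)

There are 2^3 = 8 truth assignments over (A, B, C).
Check each against the 4 clauses (columns in the order A, B, C):
  F F F  ✓ satisfies all
  F F T  ✗ fails (A OR NOT C)
  F T F  ✓ satisfies all
  F T T  ✗ fails (A OR NOT C)
  T F F  ✗ fails (C OR B OR NOT A)
  T F T  ✗ fails (NOT A)
  T T F  ✗ fails (NOT A)
  T T T  ✗ fails (NOT A)
2 of the 8 rows are models.

2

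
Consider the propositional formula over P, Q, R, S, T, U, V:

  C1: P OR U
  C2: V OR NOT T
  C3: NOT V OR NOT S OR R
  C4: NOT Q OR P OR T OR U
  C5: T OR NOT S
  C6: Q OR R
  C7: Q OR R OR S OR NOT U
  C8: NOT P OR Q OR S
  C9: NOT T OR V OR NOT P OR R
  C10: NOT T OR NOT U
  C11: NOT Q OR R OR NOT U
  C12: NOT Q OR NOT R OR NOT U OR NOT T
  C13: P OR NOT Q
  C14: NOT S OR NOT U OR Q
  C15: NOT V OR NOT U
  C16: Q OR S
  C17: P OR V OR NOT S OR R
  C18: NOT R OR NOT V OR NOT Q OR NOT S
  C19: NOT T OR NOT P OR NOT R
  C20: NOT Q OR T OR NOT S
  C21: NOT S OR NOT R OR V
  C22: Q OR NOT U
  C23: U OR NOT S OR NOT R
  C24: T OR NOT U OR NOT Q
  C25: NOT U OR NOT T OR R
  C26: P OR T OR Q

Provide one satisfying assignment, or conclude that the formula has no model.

Suppose P = true.
Suppose V = true.
From the singleton clause (NOT U), U = false.
Suppose S = false.
From the singleton clause (Q), Q = true.
Suppose T = false.
All clauses hold; R can take either value.

P: true,  Q: true,  R: false,  S: false,  T: false,  U: false,  V: true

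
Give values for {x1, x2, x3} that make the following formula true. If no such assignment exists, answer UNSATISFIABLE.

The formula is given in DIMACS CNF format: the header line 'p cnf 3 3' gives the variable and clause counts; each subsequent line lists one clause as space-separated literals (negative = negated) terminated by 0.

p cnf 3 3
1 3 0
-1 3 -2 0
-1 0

x1=False,  x2=True,  x3=True

(¬x1) alone gives x1 = False.
(x3) alone gives x3 = True.
No clause remains; x2 is free.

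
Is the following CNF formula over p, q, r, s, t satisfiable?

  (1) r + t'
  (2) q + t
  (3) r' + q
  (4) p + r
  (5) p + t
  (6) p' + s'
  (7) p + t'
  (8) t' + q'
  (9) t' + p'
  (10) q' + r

Case r = 1:
Unit clause (q) forces q = 1.
Unit clause (t') forces t = 0.
Unit clause (p) forces p = 1.
Unit clause (s') forces s = 0.
All clauses are satisfied.
A satisfying assignment: p ↦ 1, q ↦ 1, r ↦ 1, s ↦ 0, t ↦ 0.

Satisfiable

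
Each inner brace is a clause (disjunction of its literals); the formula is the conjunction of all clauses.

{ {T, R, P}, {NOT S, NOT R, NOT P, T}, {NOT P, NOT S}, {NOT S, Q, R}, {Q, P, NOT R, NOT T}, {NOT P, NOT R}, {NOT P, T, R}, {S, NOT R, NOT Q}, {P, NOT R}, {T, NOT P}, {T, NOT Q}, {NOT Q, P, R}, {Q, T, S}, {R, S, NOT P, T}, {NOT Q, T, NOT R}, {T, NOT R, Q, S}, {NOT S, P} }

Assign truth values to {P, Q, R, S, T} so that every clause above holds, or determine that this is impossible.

Try P = false.
From the singleton clause (NOT R), R = false.
From the singleton clause (T), T = true.
From the singleton clause (NOT Q), Q = false.
From the singleton clause (NOT S), S = false.
All clauses are satisfied.

P: false, Q: false, R: false, S: false, T: true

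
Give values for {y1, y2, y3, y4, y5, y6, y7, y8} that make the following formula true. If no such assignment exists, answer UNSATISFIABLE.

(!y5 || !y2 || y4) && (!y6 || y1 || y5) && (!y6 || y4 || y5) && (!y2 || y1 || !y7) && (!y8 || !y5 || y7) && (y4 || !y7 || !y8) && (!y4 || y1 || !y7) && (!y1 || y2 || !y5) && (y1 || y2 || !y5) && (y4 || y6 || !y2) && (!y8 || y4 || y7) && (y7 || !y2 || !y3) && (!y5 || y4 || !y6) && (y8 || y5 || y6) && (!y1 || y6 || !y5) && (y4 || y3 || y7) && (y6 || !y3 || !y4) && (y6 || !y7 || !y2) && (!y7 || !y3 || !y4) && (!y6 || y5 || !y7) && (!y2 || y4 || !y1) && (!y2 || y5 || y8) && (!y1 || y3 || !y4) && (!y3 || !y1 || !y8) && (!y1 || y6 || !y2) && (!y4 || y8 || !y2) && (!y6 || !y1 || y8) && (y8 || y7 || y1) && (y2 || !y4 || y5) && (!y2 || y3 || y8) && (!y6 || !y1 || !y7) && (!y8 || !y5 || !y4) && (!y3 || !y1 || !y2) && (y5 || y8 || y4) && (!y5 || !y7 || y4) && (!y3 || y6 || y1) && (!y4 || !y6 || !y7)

Try y5 = false.
Try y6 = false.
From the singleton clause (y8), y8 = true.
Try y4 = true.
From the singleton clause (!y3), y3 = false.
From the singleton clause (!y1), y1 = false.
From the singleton clause (!y7), y7 = false.
From the singleton clause (y2), y2 = true.
This assignment satisfies each clause.

y1 ↦ false; y2 ↦ true; y3 ↦ false; y4 ↦ true; y5 ↦ false; y6 ↦ false; y7 ↦ false; y8 ↦ true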